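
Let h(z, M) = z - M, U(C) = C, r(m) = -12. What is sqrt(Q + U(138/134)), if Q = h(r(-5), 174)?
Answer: 27*I*sqrt(1139)/67 ≈ 13.6*I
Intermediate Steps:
Q = -186 (Q = -12 - 1*174 = -12 - 174 = -186)
sqrt(Q + U(138/134)) = sqrt(-186 + 138/134) = sqrt(-186 + 138*(1/134)) = sqrt(-186 + 69/67) = sqrt(-12393/67) = 27*I*sqrt(1139)/67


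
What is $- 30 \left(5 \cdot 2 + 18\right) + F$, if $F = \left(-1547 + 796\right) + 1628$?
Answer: $37$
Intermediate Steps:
$F = 877$ ($F = -751 + 1628 = 877$)
$- 30 \left(5 \cdot 2 + 18\right) + F = - 30 \left(5 \cdot 2 + 18\right) + 877 = - 30 \left(10 + 18\right) + 877 = - 30 \cdot 28 + 877 = \left(-1\right) 840 + 877 = -840 + 877 = 37$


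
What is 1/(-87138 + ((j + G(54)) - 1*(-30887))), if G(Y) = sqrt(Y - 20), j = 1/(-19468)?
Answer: -21319299122492/1199231883148289145 - 379003024*sqrt(34)/1199231883148289145 ≈ -1.7779e-5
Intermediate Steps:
j = -1/19468 ≈ -5.1366e-5
G(Y) = sqrt(-20 + Y)
1/(-87138 + ((j + G(54)) - 1*(-30887))) = 1/(-87138 + ((-1/19468 + sqrt(-20 + 54)) - 1*(-30887))) = 1/(-87138 + ((-1/19468 + sqrt(34)) + 30887)) = 1/(-87138 + (601308115/19468 + sqrt(34))) = 1/(-1095094469/19468 + sqrt(34))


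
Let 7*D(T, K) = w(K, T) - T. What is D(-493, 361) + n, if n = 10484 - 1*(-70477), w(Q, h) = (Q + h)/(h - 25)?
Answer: 146910046/1813 ≈ 81032.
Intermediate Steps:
w(Q, h) = (Q + h)/(-25 + h)
n = 80961 (n = 10484 + 70477 = 80961)
D(T, K) = -T/7 + (K + T)/(7*(-25 + T)) (D(T, K) = ((K + T)/(-25 + T) - T)/7 = (-T + (K + T)/(-25 + T))/7 = -T/7 + (K + T)/(7*(-25 + T)))
D(-493, 361) + n = (361 - 493 - 1*(-493)*(-25 - 493))/(7*(-25 - 493)) + 80961 = (⅐)*(361 - 493 - 1*(-493)*(-518))/(-518) + 80961 = (⅐)*(-1/518)*(361 - 493 - 255374) + 80961 = (⅐)*(-1/518)*(-255506) + 80961 = 127753/1813 + 80961 = 146910046/1813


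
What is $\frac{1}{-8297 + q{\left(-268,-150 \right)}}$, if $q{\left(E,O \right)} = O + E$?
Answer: $- \frac{1}{8715} \approx -0.00011474$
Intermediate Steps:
$q{\left(E,O \right)} = E + O$
$\frac{1}{-8297 + q{\left(-268,-150 \right)}} = \frac{1}{-8297 - 418} = \frac{1}{-8715} = - \frac{1}{8715}$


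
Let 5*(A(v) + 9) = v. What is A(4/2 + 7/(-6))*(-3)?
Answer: 53/2 ≈ 26.500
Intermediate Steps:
A(v) = -9 + v/5
A(4/2 + 7/(-6))*(-3) = (-9 + (4/2 + 7/(-6))/5)*(-3) = (-9 + (4*(½) + 7*(-⅙))/5)*(-3) = (-9 + (2 - 7/6)/5)*(-3) = (-9 + (⅕)*(⅚))*(-3) = (-9 + ⅙)*(-3) = -53/6*(-3) = 53/2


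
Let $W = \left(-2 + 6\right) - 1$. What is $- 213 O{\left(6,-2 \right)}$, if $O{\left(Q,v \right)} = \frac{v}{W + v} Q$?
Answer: $2556$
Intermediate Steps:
$W = 3$ ($W = 4 - 1 = 3$)
$O{\left(Q,v \right)} = \frac{Q v}{3 + v}$ ($O{\left(Q,v \right)} = \frac{v}{3 + v} Q = \frac{Q v}{3 + v}$)
$- 213 O{\left(6,-2 \right)} = - 213 \cdot 6 \left(-2\right) \frac{1}{3 - 2} = - 213 \cdot 6 \left(-2\right) 1^{-1} = - 213 \cdot 6 \left(-2\right) 1 = \left(-213\right) \left(-12\right) = 2556$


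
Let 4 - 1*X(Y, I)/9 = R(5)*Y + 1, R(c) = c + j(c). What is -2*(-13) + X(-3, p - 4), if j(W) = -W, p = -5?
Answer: 53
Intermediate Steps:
R(c) = 0 (R(c) = c - c = 0)
X(Y, I) = 27 (X(Y, I) = 36 - 9*(0*Y + 1) = 36 - 9*(0 + 1) = 36 - 9*1 = 36 - 9 = 27)
-2*(-13) + X(-3, p - 4) = -2*(-13) + 27 = 26 + 27 = 53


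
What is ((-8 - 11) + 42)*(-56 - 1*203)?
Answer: -5957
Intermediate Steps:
((-8 - 11) + 42)*(-56 - 1*203) = (-19 + 42)*(-56 - 203) = 23*(-259) = -5957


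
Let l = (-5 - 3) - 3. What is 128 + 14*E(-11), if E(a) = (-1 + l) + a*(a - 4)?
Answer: 2270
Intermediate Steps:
l = -11 (l = -8 - 3 = -11)
E(a) = -12 + a*(-4 + a) (E(a) = (-1 - 11) + a*(a - 4) = -12 + a*(-4 + a))
128 + 14*E(-11) = 128 + 14*(-12 + (-11)² - 4*(-11)) = 128 + 14*(-12 + 121 + 44) = 128 + 14*153 = 128 + 2142 = 2270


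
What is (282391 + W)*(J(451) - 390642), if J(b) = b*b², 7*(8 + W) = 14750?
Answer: 181903698042079/7 ≈ 2.5986e+13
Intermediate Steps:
W = 14694/7 (W = -8 + (⅐)*14750 = -8 + 14750/7 = 14694/7 ≈ 2099.1)
J(b) = b³
(282391 + W)*(J(451) - 390642) = (282391 + 14694/7)*(451³ - 390642) = 1991431*(91733851 - 390642)/7 = (1991431/7)*91343209 = 181903698042079/7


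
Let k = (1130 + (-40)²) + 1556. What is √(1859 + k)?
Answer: √6145 ≈ 78.390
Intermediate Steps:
k = 4286 (k = (1130 + 1600) + 1556 = 2730 + 1556 = 4286)
√(1859 + k) = √(1859 + 4286) = √6145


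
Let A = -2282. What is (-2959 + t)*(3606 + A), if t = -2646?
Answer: -7421020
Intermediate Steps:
(-2959 + t)*(3606 + A) = (-2959 - 2646)*(3606 - 2282) = -5605*1324 = -7421020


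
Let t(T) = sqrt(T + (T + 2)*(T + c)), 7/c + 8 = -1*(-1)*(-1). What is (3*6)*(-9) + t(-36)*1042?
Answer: -162 + 1042*sqrt(10930)/3 ≈ 36151.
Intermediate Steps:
c = -7/9 (c = 7/(-8 - 1*(-1)*(-1)) = 7/(-8 + 1*(-1)) = 7/(-8 - 1) = 7/(-9) = 7*(-1/9) = -7/9 ≈ -0.77778)
t(T) = sqrt(T + (2 + T)*(-7/9 + T)) (t(T) = sqrt(T + (T + 2)*(T - 7/9)) = sqrt(T + (2 + T)*(-7/9 + T)))
(3*6)*(-9) + t(-36)*1042 = (3*6)*(-9) + (sqrt(-14 + 9*(-36)**2 + 20*(-36))/3)*1042 = 18*(-9) + (sqrt(-14 + 9*1296 - 720)/3)*1042 = -162 + (sqrt(-14 + 11664 - 720)/3)*1042 = -162 + (sqrt(10930)/3)*1042 = -162 + 1042*sqrt(10930)/3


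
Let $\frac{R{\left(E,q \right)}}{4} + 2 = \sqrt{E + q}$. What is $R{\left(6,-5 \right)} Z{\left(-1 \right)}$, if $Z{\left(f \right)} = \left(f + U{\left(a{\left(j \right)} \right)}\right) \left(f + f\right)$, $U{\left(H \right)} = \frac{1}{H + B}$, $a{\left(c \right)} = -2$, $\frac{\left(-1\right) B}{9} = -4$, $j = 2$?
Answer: $- \frac{132}{17} \approx -7.7647$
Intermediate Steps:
$B = 36$ ($B = \left(-9\right) \left(-4\right) = 36$)
$U{\left(H \right)} = \frac{1}{36 + H}$ ($U{\left(H \right)} = \frac{1}{H + 36} = \frac{1}{36 + H}$)
$R{\left(E,q \right)} = -8 + 4 \sqrt{E + q}$
$Z{\left(f \right)} = 2 f \left(\frac{1}{34} + f\right)$ ($Z{\left(f \right)} = \left(f + \frac{1}{36 - 2}\right) \left(f + f\right) = \left(f + \frac{1}{34}\right) 2 f = \left(\frac{1}{34} + f\right) 2 f = 2 f \left(\frac{1}{34} + f\right)$)
$R{\left(6,-5 \right)} Z{\left(-1 \right)} = \left(-8 + 4 \sqrt{6 - 5}\right) \frac{1}{17} \left(-1\right) \left(1 + 34 \left(-1\right)\right) = \left(-8 + 4 \sqrt{1}\right) \frac{1}{17} \left(-1\right) \left(1 - 34\right) = \left(-8 + 4 \cdot 1\right) \frac{1}{17} \left(-1\right) \left(-33\right) = \left(-8 + 4\right) \frac{33}{17} = \left(-4\right) \frac{33}{17} = - \frac{132}{17}$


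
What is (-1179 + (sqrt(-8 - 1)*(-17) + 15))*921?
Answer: -1072044 - 46971*I ≈ -1.072e+6 - 46971.0*I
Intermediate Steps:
(-1179 + (sqrt(-8 - 1)*(-17) + 15))*921 = (-1179 + (sqrt(-9)*(-17) + 15))*921 = (-1179 + ((3*I)*(-17) + 15))*921 = (-1179 + (-51*I + 15))*921 = (-1179 + (15 - 51*I))*921 = (-1164 - 51*I)*921 = -1072044 - 46971*I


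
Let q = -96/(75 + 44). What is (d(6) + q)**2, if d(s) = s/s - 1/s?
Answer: 361/509796 ≈ 0.00070813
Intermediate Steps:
d(s) = 1 - 1/s
q = -96/119 ≈ -0.80672
(d(6) + q)**2 = ((-1 + 6)/6 - 96/119)**2 = ((1/6)*5 - 96/119)**2 = (5/6 - 96/119)**2 = (19/714)**2 = 361/509796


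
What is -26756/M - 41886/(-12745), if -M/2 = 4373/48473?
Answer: 8264956182008/55733885 ≈ 1.4829e+5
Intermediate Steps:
M = -8746/48473 ≈ -0.18043
-26756/M - 41886/(-12745) = -26756/(-8746/48473) - 41886/(-12745) = -26756*(-48473/8746) - 41886*(-1/12745) = 648471794/4373 + 41886/12745 = 8264956182008/55733885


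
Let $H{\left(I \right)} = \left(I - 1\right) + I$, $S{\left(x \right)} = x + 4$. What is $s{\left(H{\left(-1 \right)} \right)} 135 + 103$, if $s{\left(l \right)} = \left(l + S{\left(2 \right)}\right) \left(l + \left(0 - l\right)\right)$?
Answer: $103$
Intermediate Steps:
$S{\left(x \right)} = 4 + x$
$H{\left(I \right)} = -1 + 2 I$ ($H{\left(I \right)} = \left(-1 + I\right) + I = -1 + 2 I$)
$s{\left(l \right)} = 0$ ($s{\left(l \right)} = \left(l + \left(4 + 2\right)\right) \left(l + \left(0 - l\right)\right) = \left(l + 6\right) \left(l - l\right) = \left(6 + l\right) 0 = 0$)
$s{\left(H{\left(-1 \right)} \right)} 135 + 103 = 0 \cdot 135 + 103 = 0 + 103 = 103$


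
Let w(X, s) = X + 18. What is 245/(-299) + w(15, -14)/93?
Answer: -4306/9269 ≈ -0.46456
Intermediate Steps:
w(X, s) = 18 + X
245/(-299) + w(15, -14)/93 = 245/(-299) + (18 + 15)/93 = 245*(-1/299) + 33*(1/93) = -245/299 + 11/31 = -4306/9269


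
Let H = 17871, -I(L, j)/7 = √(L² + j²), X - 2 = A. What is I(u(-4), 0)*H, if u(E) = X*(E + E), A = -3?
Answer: -1000776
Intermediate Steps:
X = -1 (X = 2 - 3 = -1)
u(E) = -2*E (u(E) = -(E + E) = -2*E)
I(L, j) = -7*√(L² + j²)
I(u(-4), 0)*H = -7*√((-2*(-4))² + 0²)*17871 = -7*√(8² + 0)*17871 = -7*√(64 + 0)*17871 = -7*√64*17871 = -7*8*17871 = -56*17871 = -1000776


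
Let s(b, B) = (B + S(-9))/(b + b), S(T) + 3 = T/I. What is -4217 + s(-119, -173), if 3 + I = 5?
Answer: -2006931/476 ≈ -4216.2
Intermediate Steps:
I = 2 (I = -3 + 5 = 2)
S(T) = -3 + T/2
s(b, B) = (-15/2 + B)/(2*b) (s(b, B) = (B + (-3 + (½)*(-9)))/(b + b) = (B + (-3 - 9/2))/((2*b)) = (B - 15/2)*(1/(2*b)) = (-15/2 + B)*(1/(2*b)) = (-15/2 + B)/(2*b))
-4217 + s(-119, -173) = -4217 + (¼)*(-15 + 2*(-173))/(-119) = -4217 + (¼)*(-1/119)*(-15 - 346) = -4217 + (¼)*(-1/119)*(-361) = -4217 + 361/476 = -2006931/476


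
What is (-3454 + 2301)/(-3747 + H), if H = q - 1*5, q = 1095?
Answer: 1153/2657 ≈ 0.43395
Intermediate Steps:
H = 1090 (H = 1095 - 1*5 = 1095 - 5 = 1090)
(-3454 + 2301)/(-3747 + H) = (-3454 + 2301)/(-3747 + 1090) = -1153/(-2657) = -1153*(-1/2657) = 1153/2657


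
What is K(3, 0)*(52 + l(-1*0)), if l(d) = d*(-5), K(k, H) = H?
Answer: 0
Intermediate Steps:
l(d) = -5*d
K(3, 0)*(52 + l(-1*0)) = 0*(52 - (-5)*0) = 0*(52 - 5*0) = 0*(52 + 0) = 0*52 = 0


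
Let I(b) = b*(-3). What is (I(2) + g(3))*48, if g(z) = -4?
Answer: -480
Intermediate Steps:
I(b) = -3*b
(I(2) + g(3))*48 = (-3*2 - 4)*48 = (-6 - 4)*48 = -10*48 = -480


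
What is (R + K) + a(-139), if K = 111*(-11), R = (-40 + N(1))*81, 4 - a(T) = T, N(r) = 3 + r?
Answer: -3994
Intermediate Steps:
a(T) = 4 - T
R = -2916 (R = (-40 + (3 + 1))*81 = (-40 + 4)*81 = -36*81 = -2916)
K = -1221
(R + K) + a(-139) = (-2916 - 1221) + (4 - 1*(-139)) = -4137 + (4 + 139) = -4137 + 143 = -3994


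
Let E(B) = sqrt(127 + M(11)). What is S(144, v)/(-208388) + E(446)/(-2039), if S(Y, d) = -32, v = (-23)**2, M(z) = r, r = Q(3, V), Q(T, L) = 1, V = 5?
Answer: 8/52097 - 8*sqrt(2)/2039 ≈ -0.0053951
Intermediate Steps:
r = 1
M(z) = 1
v = 529
E(B) = 8*sqrt(2) (E(B) = sqrt(127 + 1) = sqrt(128) = 8*sqrt(2))
S(144, v)/(-208388) + E(446)/(-2039) = -32/(-208388) + (8*sqrt(2))/(-2039) = -32*(-1/208388) + (8*sqrt(2))*(-1/2039) = 8/52097 - 8*sqrt(2)/2039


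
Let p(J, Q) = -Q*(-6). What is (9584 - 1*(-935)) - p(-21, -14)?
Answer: 10603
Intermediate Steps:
p(J, Q) = 6*Q
(9584 - 1*(-935)) - p(-21, -14) = (9584 - 1*(-935)) - 6*(-14) = (9584 + 935) - 1*(-84) = 10519 + 84 = 10603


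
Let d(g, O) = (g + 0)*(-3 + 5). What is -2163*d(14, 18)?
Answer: -60564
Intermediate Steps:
d(g, O) = 2*g (d(g, O) = g*2 = 2*g)
-2163*d(14, 18) = -4326*14 = -2163*28 = -60564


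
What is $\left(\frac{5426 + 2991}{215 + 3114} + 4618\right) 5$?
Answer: $\frac{76908695}{3329} \approx 23103.0$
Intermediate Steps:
$\left(\frac{5426 + 2991}{215 + 3114} + 4618\right) 5 = \left(\frac{8417}{3329} + 4618\right) 5 = \frac{15381739}{3329} \cdot 5 = \frac{76908695}{3329}$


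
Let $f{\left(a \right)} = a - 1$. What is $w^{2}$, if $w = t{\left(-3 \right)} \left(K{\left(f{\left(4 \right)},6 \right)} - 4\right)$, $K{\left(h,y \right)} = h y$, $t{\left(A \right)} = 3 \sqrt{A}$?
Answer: $-5292$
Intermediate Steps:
$f{\left(a \right)} = -1 + a$
$w = 42 i \sqrt{3}$ ($w = 3 \sqrt{-3} \left(\left(-1 + 4\right) 6 - 4\right) = 3 i \sqrt{3} \left(3 \cdot 6 - 4\right) = 3 i \sqrt{3} \left(18 - 4\right) = 3 i \sqrt{3} \cdot 14 = 42 i \sqrt{3} \approx 72.746 i$)
$w^{2} = \left(42 i \sqrt{3}\right)^{2} = -5292$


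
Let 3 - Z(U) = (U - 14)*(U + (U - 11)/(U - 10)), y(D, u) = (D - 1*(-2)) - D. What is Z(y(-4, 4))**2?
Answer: 6561/4 ≈ 1640.3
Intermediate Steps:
y(D, u) = 2 (y(D, u) = (D + 2) - D = (2 + D) - D = 2)
Z(U) = 3 - (-14 + U)*(U + (-11 + U)/(-10 + U)) (Z(U) = 3 - (U - 14)*(U + (U - 11)/(U - 10)) = 3 - (-14 + U)*(U + (-11 + U)/(-10 + U)))
Z(y(-4, 4))**2 = ((-184 - 1*2**3 - 112*2 + 23*2**2)/(-10 + 2))**2 = ((-184 - 1*8 - 224 + 23*4)/(-8))**2 = (-(-184 - 8 - 224 + 92)/8)**2 = (-1/8*(-324))**2 = (81/2)**2 = 6561/4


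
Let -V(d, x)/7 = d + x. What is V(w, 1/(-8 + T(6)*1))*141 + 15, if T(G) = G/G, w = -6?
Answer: 6078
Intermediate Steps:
T(G) = 1
V(d, x) = -7*d - 7*x (V(d, x) = -7*(d + x) = -7*d - 7*x)
V(w, 1/(-8 + T(6)*1))*141 + 15 = (-7*(-6) - 7/(-8 + 1*1))*141 + 15 = (42 - 7/(-8 + 1))*141 + 15 = (42 - 7/(-7))*141 + 15 = (42 - 7*(-1/7))*141 + 15 = (42 + 1)*141 + 15 = 43*141 + 15 = 6063 + 15 = 6078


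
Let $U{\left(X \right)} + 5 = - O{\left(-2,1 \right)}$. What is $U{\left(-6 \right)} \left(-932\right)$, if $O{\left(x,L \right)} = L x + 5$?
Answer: $7456$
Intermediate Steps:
$O{\left(x,L \right)} = 5 + L x$
$U{\left(X \right)} = -8$ ($U{\left(X \right)} = -5 - \left(5 + 1 \left(-2\right)\right) = -5 - \left(5 - 2\right) = -5 - 3 = -8$)
$U{\left(-6 \right)} \left(-932\right) = \left(-8\right) \left(-932\right) = 7456$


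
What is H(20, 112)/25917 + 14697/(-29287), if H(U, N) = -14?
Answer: -381312167/759031179 ≈ -0.50237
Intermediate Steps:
H(20, 112)/25917 + 14697/(-29287) = -14/25917 + 14697/(-29287) = -14*1/25917 + 14697*(-1/29287) = -14/25917 - 14697/29287 = -381312167/759031179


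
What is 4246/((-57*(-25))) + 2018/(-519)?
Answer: -74664/82175 ≈ -0.90860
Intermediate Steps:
4246/((-57*(-25))) + 2018/(-519) = 4246/1425 + 2018*(-1/519) = 4246*(1/1425) - 2018/519 = 4246/1425 - 2018/519 = -74664/82175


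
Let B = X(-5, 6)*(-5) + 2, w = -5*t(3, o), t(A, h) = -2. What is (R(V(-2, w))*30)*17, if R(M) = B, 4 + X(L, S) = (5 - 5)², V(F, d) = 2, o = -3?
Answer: 11220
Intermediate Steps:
w = 10 (w = -5*(-2) = 10)
X(L, S) = -4 (X(L, S) = -4 + (5 - 5)² = -4 + 0² = -4 + 0 = -4)
B = 22 (B = -4*(-5) + 2 = 20 + 2 = 22)
R(M) = 22
(R(V(-2, w))*30)*17 = (22*30)*17 = 660*17 = 11220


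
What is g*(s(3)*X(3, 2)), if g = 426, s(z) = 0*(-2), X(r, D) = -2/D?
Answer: 0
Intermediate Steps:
s(z) = 0
g*(s(3)*X(3, 2)) = 426*(0*(-2/2)) = 426*(0*(-2*½)) = 426*(0*(-1)) = 426*0 = 0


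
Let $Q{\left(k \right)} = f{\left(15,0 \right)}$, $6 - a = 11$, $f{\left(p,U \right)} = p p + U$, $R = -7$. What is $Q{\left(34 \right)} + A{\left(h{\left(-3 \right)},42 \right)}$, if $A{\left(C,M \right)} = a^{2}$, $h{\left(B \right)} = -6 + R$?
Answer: $250$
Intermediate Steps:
$h{\left(B \right)} = -13$ ($h{\left(B \right)} = -6 - 7 = -13$)
$f{\left(p,U \right)} = U + p^{2}$ ($f{\left(p,U \right)} = p^{2} + U = U + p^{2}$)
$a = -5$ ($a = 6 - 11 = -5$)
$Q{\left(k \right)} = 225$ ($Q{\left(k \right)} = 0 + 15^{2} = 0 + 225 = 225$)
$A{\left(C,M \right)} = 25$ ($A{\left(C,M \right)} = \left(-5\right)^{2} = 25$)
$Q{\left(34 \right)} + A{\left(h{\left(-3 \right)},42 \right)} = 225 + 25 = 250$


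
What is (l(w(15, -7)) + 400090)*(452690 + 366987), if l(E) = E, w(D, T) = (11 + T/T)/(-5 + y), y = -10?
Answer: 1639719575942/5 ≈ 3.2794e+11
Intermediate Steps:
w(D, T) = -⅘ (w(D, T) = (11 + T/T)/(-5 - 10) = (11 + 1)/(-15) = 12*(-1/15) = -⅘)
(l(w(15, -7)) + 400090)*(452690 + 366987) = (-⅘ + 400090)*(452690 + 366987) = (2000446/5)*819677 = 1639719575942/5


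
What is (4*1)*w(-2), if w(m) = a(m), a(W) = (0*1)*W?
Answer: 0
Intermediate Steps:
a(W) = 0 (a(W) = 0*W = 0)
w(m) = 0
(4*1)*w(-2) = (4*1)*0 = 4*0 = 0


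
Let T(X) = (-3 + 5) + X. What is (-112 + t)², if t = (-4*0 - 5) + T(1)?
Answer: 12996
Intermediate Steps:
T(X) = 2 + X
t = -2 (t = (-4*0 - 5) + (2 + 1) = (0 - 5) + 3 = -5 + 3 = -2)
(-112 + t)² = (-112 - 2)² = (-114)² = 12996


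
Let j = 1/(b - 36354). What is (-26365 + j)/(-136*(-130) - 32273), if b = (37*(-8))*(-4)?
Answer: 927257051/513235810 ≈ 1.8067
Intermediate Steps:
b = 1184 (b = -296*(-4) = 1184)
j = -1/35170 (j = 1/(1184 - 36354) = 1/(-35170) = -1/35170 ≈ -2.8433e-5)
(-26365 + j)/(-136*(-130) - 32273) = (-26365 - 1/35170)/(-136*(-130) - 32273) = -927257051/(35170*(17680 - 32273)) = -927257051/35170/(-14593) = -927257051/35170*(-1/14593) = 927257051/513235810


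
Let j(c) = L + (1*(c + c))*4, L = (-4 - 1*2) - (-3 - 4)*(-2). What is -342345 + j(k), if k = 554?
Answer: -337933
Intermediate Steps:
L = -20 (L = (-4 - 2) - (-7)*(-2) = -6 - 1*14 = -6 - 14 = -20)
j(c) = -20 + 8*c (j(c) = -20 + (1*(c + c))*4 = -20 + (1*(2*c))*4 = -20 + (2*c)*4 = -20 + 8*c)
-342345 + j(k) = -342345 + (-20 + 8*554) = -342345 + (-20 + 4432) = -342345 + 4412 = -337933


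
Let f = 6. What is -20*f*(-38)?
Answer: 4560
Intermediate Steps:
-20*f*(-38) = -20*6*(-38) = -120*(-38) = 4560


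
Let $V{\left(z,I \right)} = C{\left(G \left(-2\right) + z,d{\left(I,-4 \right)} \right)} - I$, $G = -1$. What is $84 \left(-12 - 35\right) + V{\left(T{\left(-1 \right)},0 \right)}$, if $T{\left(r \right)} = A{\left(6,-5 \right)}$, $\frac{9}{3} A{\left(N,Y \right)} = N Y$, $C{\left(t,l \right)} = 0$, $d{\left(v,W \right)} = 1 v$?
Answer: $-3948$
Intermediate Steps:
$d{\left(v,W \right)} = v$
$A{\left(N,Y \right)} = \frac{N Y}{3}$
$T{\left(r \right)} = -10$ ($T{\left(r \right)} = \frac{1}{3} \cdot 6 \left(-5\right) = -10$)
$V{\left(z,I \right)} = - I$ ($V{\left(z,I \right)} = 0 - I = - I$)
$84 \left(-12 - 35\right) + V{\left(T{\left(-1 \right)},0 \right)} = 84 \left(-12 - 35\right) - 0 = 84 \left(-47\right) + 0 = -3948 + 0 = -3948$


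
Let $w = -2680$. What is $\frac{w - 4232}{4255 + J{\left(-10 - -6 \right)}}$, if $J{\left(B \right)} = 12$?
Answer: $- \frac{6912}{4267} \approx -1.6199$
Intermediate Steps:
$\frac{w - 4232}{4255 + J{\left(-10 - -6 \right)}} = \frac{-2680 - 4232}{4255 + 12} = - \frac{6912}{4267}$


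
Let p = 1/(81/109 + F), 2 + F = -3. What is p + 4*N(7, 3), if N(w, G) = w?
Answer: 12883/464 ≈ 27.765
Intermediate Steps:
F = -5 (F = -2 - 3 = -5)
p = -109/464 (p = 1/(81/109 - 5) = 1/(-464/109) = -109/464 ≈ -0.23491)
p + 4*N(7, 3) = -109/464 + 4*7 = -109/464 + 28 = 12883/464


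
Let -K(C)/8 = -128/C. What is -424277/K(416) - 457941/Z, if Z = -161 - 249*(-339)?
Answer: -232352019181/1348000 ≈ -1.7237e+5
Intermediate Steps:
K(C) = 1024/C (K(C) = -(-1024)/C = 1024/C)
Z = 84250 (Z = -161 + 84411 = 84250)
-424277/K(416) - 457941/Z = -424277/(1024/416) - 457941/84250 = -424277/(1024*(1/416)) - 457941*1/84250 = -424277/32/13 - 457941/84250 = -424277*13/32 - 457941/84250 = -5515601/32 - 457941/84250 = -232352019181/1348000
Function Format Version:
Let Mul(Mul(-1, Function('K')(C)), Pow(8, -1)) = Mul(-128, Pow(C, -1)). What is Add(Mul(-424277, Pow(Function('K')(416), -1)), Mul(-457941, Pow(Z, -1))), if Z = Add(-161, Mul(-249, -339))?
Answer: Rational(-232352019181, 1348000) ≈ -1.7237e+5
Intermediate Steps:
Function('K')(C) = Mul(1024, Pow(C, -1)) (Function('K')(C) = Mul(-8, Mul(-128, Pow(C, -1))) = Mul(1024, Pow(C, -1)))
Z = 84250 (Z = Add(-161, 84411) = 84250)
Add(Mul(-424277, Pow(Function('K')(416), -1)), Mul(-457941, Pow(Z, -1))) = Add(Mul(-424277, Pow(Mul(1024, Pow(416, -1)), -1)), Mul(-457941, Pow(84250, -1))) = Add(Mul(-424277, Pow(Mul(1024, Rational(1, 416)), -1)), Mul(-457941, Rational(1, 84250))) = Add(Mul(-424277, Pow(Rational(32, 13), -1)), Rational(-457941, 84250)) = Add(Mul(-424277, Rational(13, 32)), Rational(-457941, 84250)) = Add(Rational(-5515601, 32), Rational(-457941, 84250)) = Rational(-232352019181, 1348000)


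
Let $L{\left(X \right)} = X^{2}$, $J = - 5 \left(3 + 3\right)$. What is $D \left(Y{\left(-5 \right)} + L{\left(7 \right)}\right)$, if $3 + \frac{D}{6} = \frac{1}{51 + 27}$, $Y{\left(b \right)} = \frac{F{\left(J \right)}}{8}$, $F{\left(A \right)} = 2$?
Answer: $- \frac{45901}{52} \approx -882.71$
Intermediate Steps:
$J = -30$ ($J = \left(-5\right) 6 = -30$)
$Y{\left(b \right)} = \frac{1}{4}$ ($Y{\left(b \right)} = \frac{2}{8} = 2 \cdot \frac{1}{8} = \frac{1}{4}$)
$D = - \frac{233}{13}$ ($D = -18 + \frac{6}{51 + 27} = -18 + \frac{6}{78} = -18 + 6 \cdot \frac{1}{78} = -18 + \frac{1}{13} = - \frac{233}{13} \approx -17.923$)
$D \left(Y{\left(-5 \right)} + L{\left(7 \right)}\right) = - \frac{233 \left(\frac{1}{4} + 7^{2}\right)}{13} = - \frac{233 \left(\frac{1}{4} + 49\right)}{13} = \left(- \frac{233}{13}\right) \frac{197}{4} = - \frac{45901}{52}$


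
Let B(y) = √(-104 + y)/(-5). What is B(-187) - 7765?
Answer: -7765 - I*√291/5 ≈ -7765.0 - 3.4117*I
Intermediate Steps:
B(y) = -√(-104 + y)/5 (B(y) = √(-104 + y)*(-⅕) = -√(-104 + y)/5)
B(-187) - 7765 = -√(-104 - 187)/5 - 7765 = -I*√291/5 - 7765 = -7765 - I*√291/5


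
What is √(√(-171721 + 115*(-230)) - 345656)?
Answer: √(-345656 + 3*I*√22019) ≈ 0.379 + 587.92*I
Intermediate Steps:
√(√(-171721 + 115*(-230)) - 345656) = √(√(-171721 - 26450) - 345656) = √(√(-198171) - 345656) = √(3*I*√22019 - 345656) = √(-345656 + 3*I*√22019)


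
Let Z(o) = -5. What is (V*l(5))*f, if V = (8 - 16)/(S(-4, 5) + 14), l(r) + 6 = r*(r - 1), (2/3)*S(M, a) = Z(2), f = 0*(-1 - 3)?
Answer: 0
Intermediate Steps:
f = 0 (f = 0*(-4) = 0)
S(M, a) = -15/2 (S(M, a) = (3/2)*(-5) = -15/2)
l(r) = -6 + r*(-1 + r) (l(r) = -6 + r*(r - 1) = -6 + r*(-1 + r))
V = -16/13 (V = (8 - 16)/(-15/2 + 14) = -8/13/2 = -8*2/13 = -16/13 ≈ -1.2308)
(V*l(5))*f = -16*(-6 + 5² - 1*5)/13*0 = -16*(-6 + 25 - 5)/13*0 = -16/13*14*0 = -224/13*0 = 0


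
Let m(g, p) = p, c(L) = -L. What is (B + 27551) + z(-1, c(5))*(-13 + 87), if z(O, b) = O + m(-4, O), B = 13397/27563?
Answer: 755322286/27563 ≈ 27404.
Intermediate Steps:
B = 13397/27563 (B = 13397*(1/27563) = 13397/27563 ≈ 0.48605)
z(O, b) = 2*O (z(O, b) = O + O = 2*O)
(B + 27551) + z(-1, c(5))*(-13 + 87) = (13397/27563 + 27551) + (2*(-1))*(-13 + 87) = 759401610/27563 - 2*74 = 759401610/27563 - 148 = 755322286/27563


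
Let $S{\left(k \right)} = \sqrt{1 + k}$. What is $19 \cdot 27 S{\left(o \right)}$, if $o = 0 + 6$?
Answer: $513 \sqrt{7} \approx 1357.3$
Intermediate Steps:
$o = 6$
$19 \cdot 27 S{\left(o \right)} = 19 \cdot 27 \sqrt{1 + 6} = 513 \sqrt{7}$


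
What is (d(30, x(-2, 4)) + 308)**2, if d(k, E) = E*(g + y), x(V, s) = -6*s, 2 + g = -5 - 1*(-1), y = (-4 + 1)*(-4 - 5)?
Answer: 38416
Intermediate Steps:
y = 27 (y = -3*(-9) = 27)
g = -6 (g = -2 + (-5 - 1*(-1)) = -2 + (-5 + 1) = -2 - 4 = -6)
d(k, E) = 21*E (d(k, E) = E*(-6 + 27) = E*21 = 21*E)
(d(30, x(-2, 4)) + 308)**2 = (21*(-6*4) + 308)**2 = (21*(-24) + 308)**2 = (-504 + 308)**2 = (-196)**2 = 38416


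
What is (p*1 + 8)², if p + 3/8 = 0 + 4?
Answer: 8649/64 ≈ 135.14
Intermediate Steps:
p = 29/8 (p = -3/8 + (0 + 4) = -3/8 + 4 = 29/8 ≈ 3.6250)
(p*1 + 8)² = ((29/8)*1 + 8)² = (29/8 + 8)² = (93/8)² = 8649/64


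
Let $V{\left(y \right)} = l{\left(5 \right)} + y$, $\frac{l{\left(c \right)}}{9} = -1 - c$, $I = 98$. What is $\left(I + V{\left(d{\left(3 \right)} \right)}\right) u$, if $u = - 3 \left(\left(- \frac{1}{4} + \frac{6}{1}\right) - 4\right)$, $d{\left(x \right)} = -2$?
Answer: $- \frac{441}{2} \approx -220.5$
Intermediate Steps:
$l{\left(c \right)} = -9 - 9 c$ ($l{\left(c \right)} = 9 \left(-1 - c\right) = -9 - 9 c$)
$V{\left(y \right)} = -54 + y$ ($V{\left(y \right)} = \left(-9 - 45\right) + y = -54 + y$)
$u = - \frac{21}{4}$ ($u = - 3 \left(\left(\left(-1\right) \frac{1}{4} + 6 \cdot 1\right) - 4\right) = - 3 \left(\left(- \frac{1}{4} + 6\right) - 4\right) = - 3 \left(\frac{23}{4} - 4\right) = \left(-3\right) \frac{7}{4} = - \frac{21}{4} \approx -5.25$)
$\left(I + V{\left(d{\left(3 \right)} \right)}\right) u = \left(98 - 56\right) \left(- \frac{21}{4}\right) = 42 \left(- \frac{21}{4}\right) = - \frac{441}{2}$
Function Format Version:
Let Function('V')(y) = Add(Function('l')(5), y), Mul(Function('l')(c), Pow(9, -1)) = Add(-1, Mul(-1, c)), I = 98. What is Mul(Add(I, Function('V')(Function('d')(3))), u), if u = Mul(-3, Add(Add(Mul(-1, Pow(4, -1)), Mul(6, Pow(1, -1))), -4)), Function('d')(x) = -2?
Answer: Rational(-441, 2) ≈ -220.50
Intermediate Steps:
Function('l')(c) = Add(-9, Mul(-9, c)) (Function('l')(c) = Mul(9, Add(-1, Mul(-1, c))) = Add(-9, Mul(-9, c)))
Function('V')(y) = Add(-54, y) (Function('V')(y) = Add(Add(-9, Mul(-9, 5)), y) = Add(Add(-9, -45), y) = Add(-54, y))
u = Rational(-21, 4) (u = Mul(-3, Add(Add(Mul(-1, Rational(1, 4)), Mul(6, 1)), -4)) = Mul(-3, Add(Add(Rational(-1, 4), 6), -4)) = Mul(-3, Add(Rational(23, 4), -4)) = Mul(-3, Rational(7, 4)) = Rational(-21, 4) ≈ -5.2500)
Mul(Add(I, Function('V')(Function('d')(3))), u) = Mul(Add(98, Add(-54, -2)), Rational(-21, 4)) = Mul(Add(98, -56), Rational(-21, 4)) = Mul(42, Rational(-21, 4)) = Rational(-441, 2)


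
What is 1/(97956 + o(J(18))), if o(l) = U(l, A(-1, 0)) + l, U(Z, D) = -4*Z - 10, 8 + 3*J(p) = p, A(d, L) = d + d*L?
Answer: 1/97936 ≈ 1.0211e-5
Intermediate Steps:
A(d, L) = d + L*d
J(p) = -8/3 + p/3
U(Z, D) = -10 - 4*Z
o(l) = -10 - 3*l (o(l) = (-10 - 4*l) + l = -10 - 3*l)
1/(97956 + o(J(18))) = 1/(97956 + (-10 - 3*(-8/3 + (⅓)*18))) = 1/(97956 + (-10 - 3*(-8/3 + 6))) = 1/(97956 + (-10 - 3*10/3)) = 1/(97956 + (-10 - 10)) = 1/(97956 - 20) = 1/97936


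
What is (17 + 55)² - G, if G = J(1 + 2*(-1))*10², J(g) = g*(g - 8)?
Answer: 4284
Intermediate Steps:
J(g) = g*(-8 + g)
G = 900 (G = ((1 + 2*(-1))*(-8 + (1 + 2*(-1))))*10² = ((1 - 2)*(-8 + (1 - 2)))*100 = -(-8 - 1)*100 = -1*(-9)*100 = 9*100 = 900)
(17 + 55)² - G = (17 + 55)² - 1*900 = 72² - 900 = 5184 - 900 = 4284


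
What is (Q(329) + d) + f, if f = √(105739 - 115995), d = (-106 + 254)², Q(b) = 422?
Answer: 22326 + 4*I*√641 ≈ 22326.0 + 101.27*I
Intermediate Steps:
d = 21904 (d = 148² = 21904)
f = 4*I*√641 (f = √(-10256) = 4*I*√641 ≈ 101.27*I)
(Q(329) + d) + f = (422 + 21904) + 4*I*√641 = 22326 + 4*I*√641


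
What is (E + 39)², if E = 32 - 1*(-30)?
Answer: 10201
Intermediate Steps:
E = 62 (E = 32 + 30 = 62)
(E + 39)² = (62 + 39)² = 101² = 10201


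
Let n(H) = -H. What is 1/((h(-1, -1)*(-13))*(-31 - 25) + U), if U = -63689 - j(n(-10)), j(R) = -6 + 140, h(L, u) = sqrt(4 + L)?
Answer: -63823/4071785377 - 728*sqrt(3)/4071785377 ≈ -1.5984e-5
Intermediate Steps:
j(R) = 134
U = -63823 (U = -63689 - 1*134 = -63689 - 134 = -63823)
1/((h(-1, -1)*(-13))*(-31 - 25) + U) = 1/((sqrt(4 - 1)*(-13))*(-31 - 25) - 63823) = 1/((sqrt(3)*(-13))*(-56) - 63823) = 1/(-13*sqrt(3)*(-56) - 63823) = 1/(728*sqrt(3) - 63823) = 1/(-63823 + 728*sqrt(3))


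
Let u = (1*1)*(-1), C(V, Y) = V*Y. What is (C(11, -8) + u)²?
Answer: 7921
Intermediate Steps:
u = -1 (u = 1*(-1) = -1)
(C(11, -8) + u)² = (11*(-8) - 1)² = (-88 - 1)² = (-89)² = 7921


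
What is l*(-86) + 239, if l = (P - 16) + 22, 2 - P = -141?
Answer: -12575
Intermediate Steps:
P = 143 (P = 2 - 1*(-141) = 2 + 141 = 143)
l = 149 (l = (143 - 16) + 22 = 127 + 22 = 149)
l*(-86) + 239 = 149*(-86) + 239 = -12814 + 239 = -12575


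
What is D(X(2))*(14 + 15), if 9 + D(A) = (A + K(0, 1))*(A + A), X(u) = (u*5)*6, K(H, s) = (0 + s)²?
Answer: 212019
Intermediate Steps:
K(H, s) = s²
X(u) = 30*u (X(u) = (5*u)*6 = 30*u)
D(A) = -9 + 2*A*(1 + A) (D(A) = -9 + (A + 1²)*(A + A) = -9 + (A + 1)*(2*A) = -9 + (1 + A)*(2*A) = -9 + 2*A*(1 + A))
D(X(2))*(14 + 15) = (-9 + 2*(30*2) + 2*(30*2)²)*(14 + 15) = (-9 + 2*60 + 2*60²)*29 = (-9 + 120 + 2*3600)*29 = (-9 + 120 + 7200)*29 = 7311*29 = 212019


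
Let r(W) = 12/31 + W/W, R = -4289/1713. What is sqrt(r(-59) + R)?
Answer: 10*I*sqrt(31490079)/53103 ≈ 1.0567*I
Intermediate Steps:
R = -4289/1713 (R = -4289*1/1713 = -4289/1713 ≈ -2.5038)
r(W) = 43/31 (r(W) = 12*(1/31) + 1 = 12/31 + 1 = 43/31)
sqrt(r(-59) + R) = sqrt(43/31 - 4289/1713) = sqrt(-59300/53103) = 10*I*sqrt(31490079)/53103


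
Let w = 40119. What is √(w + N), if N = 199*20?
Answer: √44099 ≈ 210.00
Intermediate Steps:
N = 3980
√(w + N) = √(40119 + 3980) = √44099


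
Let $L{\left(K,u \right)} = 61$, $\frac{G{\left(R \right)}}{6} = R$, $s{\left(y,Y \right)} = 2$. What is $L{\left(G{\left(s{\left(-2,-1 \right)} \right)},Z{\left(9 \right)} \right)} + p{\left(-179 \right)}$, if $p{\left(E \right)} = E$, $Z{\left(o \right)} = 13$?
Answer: $-118$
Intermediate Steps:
$G{\left(R \right)} = 6 R$
$L{\left(G{\left(s{\left(-2,-1 \right)} \right)},Z{\left(9 \right)} \right)} + p{\left(-179 \right)} = 61 - 179 = -118$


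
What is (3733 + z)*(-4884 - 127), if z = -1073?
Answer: -13329260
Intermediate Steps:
(3733 + z)*(-4884 - 127) = (3733 - 1073)*(-4884 - 127) = 2660*(-5011) = -13329260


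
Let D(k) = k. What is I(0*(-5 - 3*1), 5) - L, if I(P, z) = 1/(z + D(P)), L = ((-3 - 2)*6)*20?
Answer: 3001/5 ≈ 600.20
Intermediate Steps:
L = -600 (L = -5*6*20 = -30*20 = -600)
I(P, z) = 1/(P + z) (I(P, z) = 1/(z + P) = 1/(P + z))
I(0*(-5 - 3*1), 5) - L = 1/(0*(-5 - 3*1) + 5) - 1*(-600) = 1/(0*(-5 - 3) + 5) + 600 = 1/(0*(-8) + 5) + 600 = 1/(0 + 5) + 600 = 1/5 + 600 = ⅕ + 600 = 3001/5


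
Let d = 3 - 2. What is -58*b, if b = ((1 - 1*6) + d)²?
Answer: -928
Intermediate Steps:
d = 1
b = 16 (b = ((1 - 1*6) + 1)² = ((1 - 6) + 1)² = (-5 + 1)² = (-4)² = 16)
-58*b = -58*16 = -29*32 = -928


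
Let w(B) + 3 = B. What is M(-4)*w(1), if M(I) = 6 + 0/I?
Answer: -12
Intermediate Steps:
w(B) = -3 + B
M(I) = 6 (M(I) = 6 + 0 = 6)
M(-4)*w(1) = 6*(-3 + 1) = 6*(-2) = -12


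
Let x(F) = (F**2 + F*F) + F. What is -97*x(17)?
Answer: -57715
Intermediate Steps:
x(F) = F + 2*F**2 (x(F) = (F**2 + F**2) + F = 2*F**2 + F = F + 2*F**2)
-97*x(17) = -1649*(1 + 2*17) = -1649*(1 + 34) = -1649*35 = -97*595 = -57715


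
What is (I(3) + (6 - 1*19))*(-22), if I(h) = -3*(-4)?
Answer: 22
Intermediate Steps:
I(h) = 12
(I(3) + (6 - 1*19))*(-22) = (12 + (6 - 1*19))*(-22) = (12 + (6 - 19))*(-22) = (12 - 13)*(-22) = -1*(-22) = 22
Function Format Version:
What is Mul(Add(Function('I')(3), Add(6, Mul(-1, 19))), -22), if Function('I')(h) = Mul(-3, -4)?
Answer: 22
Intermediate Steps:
Function('I')(h) = 12
Mul(Add(Function('I')(3), Add(6, Mul(-1, 19))), -22) = Mul(Add(12, Add(6, Mul(-1, 19))), -22) = Mul(Add(12, Add(6, -19)), -22) = Mul(Add(12, -13), -22) = Mul(-1, -22) = 22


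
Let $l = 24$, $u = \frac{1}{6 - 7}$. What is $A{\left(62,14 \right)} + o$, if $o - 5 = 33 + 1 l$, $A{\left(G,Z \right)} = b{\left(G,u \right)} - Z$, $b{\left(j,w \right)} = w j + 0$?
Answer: $-14$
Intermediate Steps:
$u = -1$ ($u = \frac{1}{-1} = -1$)
$b{\left(j,w \right)} = j w$ ($b{\left(j,w \right)} = j w + 0 = j w$)
$A{\left(G,Z \right)} = - G - Z$ ($A{\left(G,Z \right)} = G \left(-1\right) - Z = - G - Z$)
$o = 62$ ($o = 5 + \left(33 + 1 \cdot 24\right) = 5 + \left(33 + 24\right) = 5 + 57 = 62$)
$A{\left(62,14 \right)} + o = \left(\left(-1\right) 62 - 14\right) + 62 = \left(-62 - 14\right) + 62 = -76 + 62 = -14$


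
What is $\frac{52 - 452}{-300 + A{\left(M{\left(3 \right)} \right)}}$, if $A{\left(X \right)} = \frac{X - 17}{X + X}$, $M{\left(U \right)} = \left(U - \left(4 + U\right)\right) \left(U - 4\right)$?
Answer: $\frac{3200}{2413} \approx 1.3261$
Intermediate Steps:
$M{\left(U \right)} = 16 - 4 U$ ($M{\left(U \right)} = - 4 \left(-4 + U\right) = 16 - 4 U$)
$A{\left(X \right)} = \frac{-17 + X}{2 X}$
$\frac{52 - 452}{-300 + A{\left(M{\left(3 \right)} \right)}} = \frac{52 - 452}{-300 + \frac{-17 + \left(16 - 12\right)}{2 \left(16 - 12\right)}} = - \frac{400}{-300 + \frac{-17 + \left(16 - 12\right)}{2 \left(16 - 12\right)}} = - \frac{400}{-300 + \frac{-17 + 4}{2 \cdot 4}} = - \frac{400}{-300 + \frac{1}{2} \cdot \frac{1}{4} \left(-13\right)} = - \frac{400}{-300 - \frac{13}{8}} = - \frac{400}{- \frac{2413}{8}} = \left(-400\right) \left(- \frac{8}{2413}\right) = \frac{3200}{2413}$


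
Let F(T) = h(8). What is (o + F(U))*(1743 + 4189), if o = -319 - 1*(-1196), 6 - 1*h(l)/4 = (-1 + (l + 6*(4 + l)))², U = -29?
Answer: -142741716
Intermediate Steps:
h(l) = 24 - 4*(23 + 7*l)² (h(l) = 24 - 4*(-1 + (l + 6*(4 + l)))² = 24 - 4*(-1 + (l + (24 + 6*l)))² = 24 - 4*(-1 + (24 + 7*l))² = 24 - 4*(23 + 7*l)²)
F(T) = -24940 (F(T) = 24 - 4*(23 + 7*8)² = 24 - 4*(23 + 56)² = 24 - 4*79² = 24 - 4*6241 = 24 - 24964 = -24940)
o = 877 (o = -319 + 1196 = 877)
(o + F(U))*(1743 + 4189) = (877 - 24940)*(1743 + 4189) = -24063*5932 = -142741716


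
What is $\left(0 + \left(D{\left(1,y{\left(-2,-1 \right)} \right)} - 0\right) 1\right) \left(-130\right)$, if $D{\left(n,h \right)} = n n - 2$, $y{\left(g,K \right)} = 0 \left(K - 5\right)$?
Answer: $130$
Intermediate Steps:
$y{\left(g,K \right)} = 0$ ($y{\left(g,K \right)} = 0 \left(-5 + K\right) = 0$)
$D{\left(n,h \right)} = -2 + n^{2}$ ($D{\left(n,h \right)} = n^{2} - 2 = -2 + n^{2}$)
$\left(0 + \left(D{\left(1,y{\left(-2,-1 \right)} \right)} - 0\right) 1\right) \left(-130\right) = \left(0 + \left(\left(-2 + 1^{2}\right) - 0\right) 1\right) \left(-130\right) = \left(0 + \left(\left(-2 + 1\right) + 0\right) 1\right) \left(-130\right) = \left(0 + \left(-1 + 0\right) 1\right) \left(-130\right) = \left(0 - 1\right) \left(-130\right) = \left(-1\right) \left(-130\right) = 130$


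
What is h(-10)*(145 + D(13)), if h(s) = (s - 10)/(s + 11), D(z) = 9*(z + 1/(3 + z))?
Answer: -21005/4 ≈ -5251.3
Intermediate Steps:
D(z) = 9*z + 9/(3 + z)
h(s) = (-10 + s)/(11 + s)
h(-10)*(145 + D(13)) = ((-10 - 10)/(11 - 10))*(145 + 9*(1 + 13² + 3*13)/(3 + 13)) = (-20/1)*(145 + 9*(1 + 169 + 39)/16) = (1*(-20))*(145 + 9*(1/16)*209) = -20*(145 + 1881/16) = -20*4201/16 = -21005/4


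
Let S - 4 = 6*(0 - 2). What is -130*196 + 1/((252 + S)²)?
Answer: -1516977279/59536 ≈ -25480.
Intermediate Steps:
S = -8 (S = 4 + 6*(0 - 2) = 4 + 6*(-2) = 4 - 12 = -8)
-130*196 + 1/((252 + S)²) = -130*196 + 1/((252 - 8)²) = -25480 + 1/(244²) = -25480 + 1/59536 = -1516977279/59536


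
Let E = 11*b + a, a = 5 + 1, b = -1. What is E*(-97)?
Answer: 485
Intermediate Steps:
a = 6
E = -5 (E = 11*(-1) + 6 = -11 + 6 = -5)
E*(-97) = -5*(-97) = 485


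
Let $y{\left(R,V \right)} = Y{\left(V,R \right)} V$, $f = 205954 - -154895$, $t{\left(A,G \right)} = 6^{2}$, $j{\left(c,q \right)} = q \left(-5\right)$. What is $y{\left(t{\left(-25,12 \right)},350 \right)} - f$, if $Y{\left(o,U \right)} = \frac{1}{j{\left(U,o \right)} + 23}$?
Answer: $- \frac{623186573}{1727} \approx -3.6085 \cdot 10^{5}$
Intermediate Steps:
$j{\left(c,q \right)} = - 5 q$
$Y{\left(o,U \right)} = \frac{1}{23 - 5 o}$ ($Y{\left(o,U \right)} = \frac{1}{- 5 o + 23} = \frac{1}{23 - 5 o}$)
$t{\left(A,G \right)} = 36$
$f = 360849$ ($f = 205954 + 154895 = 360849$)
$y{\left(R,V \right)} = - \frac{V}{-23 + 5 V}$ ($y{\left(R,V \right)} = - \frac{1}{-23 + 5 V} V = - \frac{V}{-23 + 5 V}$)
$y{\left(t{\left(-25,12 \right)},350 \right)} - f = \left(-1\right) 350 \frac{1}{-23 + 5 \cdot 350} - 360849 = \left(-1\right) 350 \frac{1}{-23 + 1750} - 360849 = \left(-1\right) 350 \cdot \frac{1}{1727} - 360849 = - \frac{350}{1727} - 360849 = - \frac{623186573}{1727}$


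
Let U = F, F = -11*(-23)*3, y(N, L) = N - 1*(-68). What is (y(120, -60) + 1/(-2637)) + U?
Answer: 2497238/2637 ≈ 947.00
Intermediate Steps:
y(N, L) = 68 + N (y(N, L) = N + 68 = 68 + N)
F = 759 (F = 253*3 = 759)
U = 759
(y(120, -60) + 1/(-2637)) + U = ((68 + 120) + 1/(-2637)) + 759 = (188 - 1/2637) + 759 = 495755/2637 + 759 = 2497238/2637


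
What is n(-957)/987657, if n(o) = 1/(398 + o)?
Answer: -1/552100263 ≈ -1.8113e-9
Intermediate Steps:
n(-957)/987657 = 1/((398 - 957)*987657) = (1/987657)/(-559) = -1/559*1/987657 = -1/552100263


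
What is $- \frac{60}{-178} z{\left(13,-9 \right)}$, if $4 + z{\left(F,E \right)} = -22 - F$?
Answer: $- \frac{1170}{89} \approx -13.146$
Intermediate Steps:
$z{\left(F,E \right)} = -26 - F$ ($z{\left(F,E \right)} = -4 - \left(22 + F\right) = -26 - F$)
$- \frac{60}{-178} z{\left(13,-9 \right)} = - \frac{60}{-178} \left(-26 - 13\right) = \left(-60\right) \left(- \frac{1}{178}\right) \left(-26 - 13\right) = \frac{30}{89} \left(-39\right) = - \frac{1170}{89}$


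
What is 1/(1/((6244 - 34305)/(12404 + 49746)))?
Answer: -2551/5650 ≈ -0.45150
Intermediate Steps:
1/(1/((6244 - 34305)/(12404 + 49746))) = 1/(1/(-28061/62150)) = 1/(1/(-28061*1/62150)) = 1/(1/(-2551/5650)) = 1/(-5650/2551) = -2551/5650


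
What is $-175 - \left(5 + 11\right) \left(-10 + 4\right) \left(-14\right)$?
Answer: $-1519$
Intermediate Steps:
$-175 - \left(5 + 11\right) \left(-10 + 4\right) \left(-14\right) = -175 - 16 \left(-6\right) \left(-14\right) = -175 - \left(-96\right) \left(-14\right) = -175 - 1344 = -1519$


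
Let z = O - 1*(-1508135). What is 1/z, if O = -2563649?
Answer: -1/1055514 ≈ -9.4741e-7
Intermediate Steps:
z = -1055514 (z = -2563649 - 1*(-1508135) = -2563649 + 1508135 = -1055514)
1/z = 1/(-1055514) = -1/1055514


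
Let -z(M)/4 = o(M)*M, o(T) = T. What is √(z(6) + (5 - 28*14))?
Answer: 3*I*√59 ≈ 23.043*I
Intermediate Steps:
z(M) = -4*M² (z(M) = -4*M*M = -4*M²)
√(z(6) + (5 - 28*14)) = √(-4*6² + (5 - 28*14)) = √(-4*36 + (5 - 392)) = √(-144 - 387) = √(-531) = 3*I*√59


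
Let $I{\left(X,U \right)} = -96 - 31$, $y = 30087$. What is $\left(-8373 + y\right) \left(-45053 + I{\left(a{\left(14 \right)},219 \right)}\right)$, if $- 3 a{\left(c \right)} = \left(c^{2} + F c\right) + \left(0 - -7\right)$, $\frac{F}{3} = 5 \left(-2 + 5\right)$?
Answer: $-981038520$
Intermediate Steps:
$F = 45$ ($F = 3 \cdot 5 \left(-2 + 5\right) = 3 \cdot 5 \cdot 3 = 3 \cdot 15 = 45$)
$a{\left(c \right)} = - \frac{7}{3} - 15 c - \frac{c^{2}}{3}$ ($a{\left(c \right)} = - \frac{\left(c^{2} + 45 c\right) + \left(0 - -7\right)}{3} = - \frac{\left(c^{2} + 45 c\right) + \left(0 + 7\right)}{3} = - \frac{\left(c^{2} + 45 c\right) + 7}{3} = - \frac{7 + c^{2} + 45 c}{3} = - \frac{7}{3} - 15 c - \frac{c^{2}}{3}$)
$I{\left(X,U \right)} = -127$ ($I{\left(X,U \right)} = -96 - 31 = -127$)
$\left(-8373 + y\right) \left(-45053 + I{\left(a{\left(14 \right)},219 \right)}\right) = \left(-8373 + 30087\right) \left(-45053 - 127\right) = 21714 \left(-45180\right) = -981038520$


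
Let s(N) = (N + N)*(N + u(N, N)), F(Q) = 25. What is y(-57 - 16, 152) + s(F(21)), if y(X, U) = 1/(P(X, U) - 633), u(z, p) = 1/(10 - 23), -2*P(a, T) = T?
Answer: 11485787/9217 ≈ 1246.2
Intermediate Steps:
P(a, T) = -T/2
u(z, p) = -1/13 (u(z, p) = 1/(-13) = -1/13)
s(N) = 2*N*(-1/13 + N) (s(N) = (N + N)*(N - 1/13) = (2*N)*(-1/13 + N) = 2*N*(-1/13 + N))
y(X, U) = 1/(-633 - U/2) (y(X, U) = 1/(-U/2 - 633) = 1/(-633 - U/2))
y(-57 - 16, 152) + s(F(21)) = -2/(1266 + 152) + (2/13)*25*(-1 + 13*25) = -2/1418 + (2/13)*25*(-1 + 325) = -2*1/1418 + (2/13)*25*324 = -1/709 + 16200/13 = 11485787/9217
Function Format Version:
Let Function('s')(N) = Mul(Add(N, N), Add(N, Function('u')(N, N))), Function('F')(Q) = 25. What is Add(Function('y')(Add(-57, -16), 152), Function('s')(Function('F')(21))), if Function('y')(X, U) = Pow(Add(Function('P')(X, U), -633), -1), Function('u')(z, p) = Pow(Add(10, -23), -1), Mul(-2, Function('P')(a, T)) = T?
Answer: Rational(11485787, 9217) ≈ 1246.2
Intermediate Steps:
Function('P')(a, T) = Mul(Rational(-1, 2), T)
Function('u')(z, p) = Rational(-1, 13) (Function('u')(z, p) = Pow(-13, -1) = Rational(-1, 13))
Function('s')(N) = Mul(2, N, Add(Rational(-1, 13), N)) (Function('s')(N) = Mul(Add(N, N), Add(N, Rational(-1, 13))) = Mul(Mul(2, N), Add(Rational(-1, 13), N)) = Mul(2, N, Add(Rational(-1, 13), N)))
Function('y')(X, U) = Pow(Add(-633, Mul(Rational(-1, 2), U)), -1) (Function('y')(X, U) = Pow(Add(Mul(Rational(-1, 2), U), -633), -1) = Pow(Add(-633, Mul(Rational(-1, 2), U)), -1))
Add(Function('y')(Add(-57, -16), 152), Function('s')(Function('F')(21))) = Add(Mul(-2, Pow(Add(1266, 152), -1)), Mul(Rational(2, 13), 25, Add(-1, Mul(13, 25)))) = Add(Mul(-2, Pow(1418, -1)), Mul(Rational(2, 13), 25, Add(-1, 325))) = Add(Mul(-2, Rational(1, 1418)), Mul(Rational(2, 13), 25, 324)) = Add(Rational(-1, 709), Rational(16200, 13)) = Rational(11485787, 9217)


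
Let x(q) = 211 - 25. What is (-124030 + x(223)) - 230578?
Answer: -354422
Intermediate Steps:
x(q) = 186
(-124030 + x(223)) - 230578 = (-124030 + 186) - 230578 = -123844 - 230578 = -354422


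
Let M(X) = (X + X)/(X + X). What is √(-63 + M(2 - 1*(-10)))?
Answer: I*√62 ≈ 7.874*I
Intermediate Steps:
M(X) = 1 (M(X) = (2*X)/((2*X)) = (2*X)*(1/(2*X)) = 1)
√(-63 + M(2 - 1*(-10))) = √(-63 + 1) = √(-62) = I*√62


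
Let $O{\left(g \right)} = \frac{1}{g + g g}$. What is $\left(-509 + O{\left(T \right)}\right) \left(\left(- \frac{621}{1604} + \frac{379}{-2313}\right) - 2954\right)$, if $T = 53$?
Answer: $\frac{15968297062220029}{10618168824} \approx 1.5039 \cdot 10^{6}$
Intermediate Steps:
$O{\left(g \right)} = \frac{1}{g + g^{2}}$
$\left(-509 + O{\left(T \right)}\right) \left(\left(- \frac{621}{1604} + \frac{379}{-2313}\right) - 2954\right) = \left(-509 + \frac{1}{53 \left(1 + 53\right)}\right) \left(\left(- \frac{621}{1604} + \frac{379}{-2313}\right) - 2954\right) = \left(-509 + \frac{1}{53 \cdot 54}\right) \left(\left(\left(-621\right) \frac{1}{1604} + 379 \left(- \frac{1}{2313}\right)\right) - 2954\right) = \left(-509 + \frac{1}{53} \cdot \frac{1}{54}\right) \left(\left(- \frac{621}{1604} - \frac{379}{2313}\right) - 2954\right) = \left(-509 + \frac{1}{2862}\right) \left(- \frac{2044289}{3710052} - 2954\right) = \left(- \frac{1456757}{2862}\right) \left(- \frac{10961537897}{3710052}\right) = \frac{15968297062220029}{10618168824}$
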